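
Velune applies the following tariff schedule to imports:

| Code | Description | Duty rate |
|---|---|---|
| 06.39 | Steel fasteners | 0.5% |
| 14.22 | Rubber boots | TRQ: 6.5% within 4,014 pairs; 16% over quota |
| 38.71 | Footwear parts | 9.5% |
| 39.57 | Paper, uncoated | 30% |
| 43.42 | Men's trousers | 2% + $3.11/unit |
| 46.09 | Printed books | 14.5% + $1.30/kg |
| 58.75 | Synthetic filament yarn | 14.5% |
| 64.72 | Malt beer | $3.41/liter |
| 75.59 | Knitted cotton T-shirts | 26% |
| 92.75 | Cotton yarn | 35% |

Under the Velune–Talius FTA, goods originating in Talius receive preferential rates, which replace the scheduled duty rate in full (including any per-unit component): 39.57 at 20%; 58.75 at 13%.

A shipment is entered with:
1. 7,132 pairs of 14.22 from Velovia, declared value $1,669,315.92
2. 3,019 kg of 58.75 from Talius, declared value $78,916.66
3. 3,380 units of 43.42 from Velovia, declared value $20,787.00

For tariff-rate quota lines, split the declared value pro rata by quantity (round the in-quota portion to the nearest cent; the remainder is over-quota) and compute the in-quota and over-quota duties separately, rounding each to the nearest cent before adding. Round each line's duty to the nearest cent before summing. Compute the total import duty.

Line 1 (14.22, Velovia, 7,132 pairs, $1,669,315.92):
Code 14.22 is under a tariff-rate quota (threshold 4,014 pairs). In-quota: 4,014 pairs at 6.5%; over-quota: 3,118 pairs at 16%.
Pro-rata value split: in-quota = $1,669,315.92 × 4,014/7,132 = $939,516.84; over-quota = $1,669,315.92 − $939,516.84 = $729,799.08.
In-quota duty = $939,516.84 × 6.5% = $61,068.59. Over-quota duty = $729,799.08 × 16% = $116,767.85.
Line duty = $61,068.59 + $116,767.85 = $177,836.44.
Line 2 (58.75, Talius, 3,019 kg, $78,916.66):
Base rate for 58.75 is 14.5%.
Origin Talius qualifies under the Velune–Talius agreement and 58.75 is covered: preferential rate 13% applies instead.
Duty = $78,916.66 × 13% = $10,259.17.
Line 3 (43.42, Velovia, 3,380 units, $20,787.00):
Base rate for 43.42 is 2% + $3.11/unit.
Duty = $20,787.00 × 2% + 3,380 × $3.11 = $10,927.54.
Total = $177,836.44 + $10,259.17 + $10,927.54 = $199,023.15.

$199,023.15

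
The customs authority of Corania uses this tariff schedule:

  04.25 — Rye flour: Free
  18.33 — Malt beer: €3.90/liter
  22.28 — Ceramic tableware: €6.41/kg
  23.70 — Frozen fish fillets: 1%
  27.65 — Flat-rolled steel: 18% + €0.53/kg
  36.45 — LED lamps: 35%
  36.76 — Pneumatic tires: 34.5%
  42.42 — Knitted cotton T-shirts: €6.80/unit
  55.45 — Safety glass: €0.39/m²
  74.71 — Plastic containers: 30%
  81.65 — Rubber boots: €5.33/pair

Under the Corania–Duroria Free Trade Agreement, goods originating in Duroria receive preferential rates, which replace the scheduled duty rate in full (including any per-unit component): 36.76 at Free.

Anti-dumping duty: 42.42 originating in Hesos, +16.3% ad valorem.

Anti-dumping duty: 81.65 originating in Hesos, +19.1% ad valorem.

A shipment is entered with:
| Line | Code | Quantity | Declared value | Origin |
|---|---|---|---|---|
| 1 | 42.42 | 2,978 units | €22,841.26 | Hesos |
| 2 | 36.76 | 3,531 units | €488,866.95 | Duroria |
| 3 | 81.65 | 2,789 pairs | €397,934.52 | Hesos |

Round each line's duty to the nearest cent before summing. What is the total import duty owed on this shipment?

€114,844.39

Line 1 (42.42, Hesos, 2,978 units, €22,841.26):
Base rate for 42.42 is €6.80/unit.
Additional duty on 42.42 from Hesos: +16.3% ad valorem. Applied ad valorem rate = 16.3%.
Duty = €22,841.26 × 16.3% + 2,978 × €6.80 = €23,973.53.
Line 2 (36.76, Duroria, 3,531 units, €488,866.95):
Base rate for 36.76 is 34.5%.
Origin Duroria qualifies under the Corania–Duroria agreement and 36.76 is covered: preferential rate Free applies instead.
Duty = €488,866.95 × 0% = €0.00.
Line 3 (81.65, Hesos, 2,789 pairs, €397,934.52):
Base rate for 81.65 is €5.33/pair.
Additional duty on 81.65 from Hesos: +19.1% ad valorem. Applied ad valorem rate = 19.1%.
Duty = €397,934.52 × 19.1% + 2,789 × €5.33 = €90,870.86.
Total = €23,973.53 + €0.00 + €90,870.86 = €114,844.39.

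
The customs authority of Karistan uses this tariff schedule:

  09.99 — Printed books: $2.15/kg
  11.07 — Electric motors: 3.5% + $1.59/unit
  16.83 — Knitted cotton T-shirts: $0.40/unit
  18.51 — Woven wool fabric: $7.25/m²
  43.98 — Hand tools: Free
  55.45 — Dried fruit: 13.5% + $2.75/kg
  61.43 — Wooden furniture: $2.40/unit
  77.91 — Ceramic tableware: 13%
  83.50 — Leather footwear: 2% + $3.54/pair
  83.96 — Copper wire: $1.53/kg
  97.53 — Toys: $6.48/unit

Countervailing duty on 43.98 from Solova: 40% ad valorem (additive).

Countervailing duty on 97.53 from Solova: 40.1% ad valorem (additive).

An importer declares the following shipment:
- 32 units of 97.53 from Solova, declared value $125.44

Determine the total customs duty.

$257.66

Line 1 (97.53, Solova, 32 units, $125.44):
Base rate for 97.53 is $6.48/unit.
Additional duty on 97.53 from Solova: +40.1% ad valorem. Applied ad valorem rate = 40.1%.
Duty = $125.44 × 40.1% + 32 × $6.48 = $257.66.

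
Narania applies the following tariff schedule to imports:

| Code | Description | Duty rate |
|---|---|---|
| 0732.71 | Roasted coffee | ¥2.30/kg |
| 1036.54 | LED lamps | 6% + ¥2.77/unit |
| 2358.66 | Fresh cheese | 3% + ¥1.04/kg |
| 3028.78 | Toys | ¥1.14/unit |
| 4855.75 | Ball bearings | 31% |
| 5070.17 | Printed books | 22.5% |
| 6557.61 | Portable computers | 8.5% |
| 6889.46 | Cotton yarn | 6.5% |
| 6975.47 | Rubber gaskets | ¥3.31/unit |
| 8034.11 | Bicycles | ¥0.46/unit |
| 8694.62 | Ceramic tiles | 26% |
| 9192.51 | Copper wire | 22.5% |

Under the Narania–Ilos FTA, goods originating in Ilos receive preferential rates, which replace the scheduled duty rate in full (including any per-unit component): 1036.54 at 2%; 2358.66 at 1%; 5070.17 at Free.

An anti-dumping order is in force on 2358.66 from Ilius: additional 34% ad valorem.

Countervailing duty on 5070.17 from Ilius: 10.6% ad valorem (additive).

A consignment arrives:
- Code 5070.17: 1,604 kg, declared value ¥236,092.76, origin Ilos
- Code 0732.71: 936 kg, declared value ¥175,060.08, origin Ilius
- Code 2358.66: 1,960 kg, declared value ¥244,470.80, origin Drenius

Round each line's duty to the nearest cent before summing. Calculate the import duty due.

Line 1 (5070.17, Ilos, 1,604 kg, ¥236,092.76):
Base rate for 5070.17 is 22.5%.
Origin Ilos qualifies under the Narania–Ilos agreement and 5070.17 is covered: preferential rate Free applies instead.
The additional-duty order on 5070.17 targets Ilius, not Ilos; it does not apply.
Duty = ¥236,092.76 × 0% = ¥0.00.
Line 2 (0732.71, Ilius, 936 kg, ¥175,060.08):
Base rate for 0732.71 is ¥2.30/kg.
Duty = 936 × ¥2.30 = ¥2,152.80.
Line 3 (2358.66, Drenius, 1,960 kg, ¥244,470.80):
Base rate for 2358.66 is 3% + ¥1.04/kg.
2358.66 has an FTA preferential rate, but origin Drenius is not Ilos; base rate stands.
The additional-duty order on 2358.66 targets Ilius, not Drenius; it does not apply.
Duty = ¥244,470.80 × 3% + 1,960 × ¥1.04 = ¥9,372.52.
Total = ¥0.00 + ¥2,152.80 + ¥9,372.52 = ¥11,525.32.

¥11,525.32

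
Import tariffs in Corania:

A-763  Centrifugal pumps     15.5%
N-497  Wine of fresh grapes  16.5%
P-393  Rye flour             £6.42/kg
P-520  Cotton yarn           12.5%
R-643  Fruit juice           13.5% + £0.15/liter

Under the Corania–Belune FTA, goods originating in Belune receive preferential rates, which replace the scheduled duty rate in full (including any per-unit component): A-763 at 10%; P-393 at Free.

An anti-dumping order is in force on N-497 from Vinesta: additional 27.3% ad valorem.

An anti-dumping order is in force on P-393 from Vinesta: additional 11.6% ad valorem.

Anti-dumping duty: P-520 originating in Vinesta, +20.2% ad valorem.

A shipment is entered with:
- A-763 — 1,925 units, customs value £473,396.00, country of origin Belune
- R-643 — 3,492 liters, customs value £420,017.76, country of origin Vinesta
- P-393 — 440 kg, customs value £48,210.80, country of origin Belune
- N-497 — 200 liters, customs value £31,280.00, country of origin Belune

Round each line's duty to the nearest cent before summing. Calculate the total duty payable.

£109,727.00

Line 1 (A-763, Belune, 1,925 units, £473,396.00):
Base rate for A-763 is 15.5%.
Origin Belune qualifies under the Corania–Belune agreement and A-763 is covered: preferential rate 10% applies instead.
Duty = £473,396.00 × 10% = £47,339.60.
Line 2 (R-643, Vinesta, 3,492 liters, £420,017.76):
Base rate for R-643 is 13.5% + £0.15/liter.
Duty = £420,017.76 × 13.5% + 3,492 × £0.15 = £57,226.20.
Line 3 (P-393, Belune, 440 kg, £48,210.80):
Base rate for P-393 is £6.42/kg.
Origin Belune qualifies under the Corania–Belune agreement and P-393 is covered: preferential rate Free applies instead.
The additional-duty order on P-393 targets Vinesta, not Belune; it does not apply.
Duty = £48,210.80 × 0% = £0.00.
Line 4 (N-497, Belune, 200 liters, £31,280.00):
Base rate for N-497 is 16.5%.
Origin Belune is the FTA partner but N-497 is not on the preference list; base rate stands.
The additional-duty order on N-497 targets Vinesta, not Belune; it does not apply.
Duty = £31,280.00 × 16.5% = £5,161.20.
Total = £47,339.60 + £57,226.20 + £0.00 + £5,161.20 = £109,727.00.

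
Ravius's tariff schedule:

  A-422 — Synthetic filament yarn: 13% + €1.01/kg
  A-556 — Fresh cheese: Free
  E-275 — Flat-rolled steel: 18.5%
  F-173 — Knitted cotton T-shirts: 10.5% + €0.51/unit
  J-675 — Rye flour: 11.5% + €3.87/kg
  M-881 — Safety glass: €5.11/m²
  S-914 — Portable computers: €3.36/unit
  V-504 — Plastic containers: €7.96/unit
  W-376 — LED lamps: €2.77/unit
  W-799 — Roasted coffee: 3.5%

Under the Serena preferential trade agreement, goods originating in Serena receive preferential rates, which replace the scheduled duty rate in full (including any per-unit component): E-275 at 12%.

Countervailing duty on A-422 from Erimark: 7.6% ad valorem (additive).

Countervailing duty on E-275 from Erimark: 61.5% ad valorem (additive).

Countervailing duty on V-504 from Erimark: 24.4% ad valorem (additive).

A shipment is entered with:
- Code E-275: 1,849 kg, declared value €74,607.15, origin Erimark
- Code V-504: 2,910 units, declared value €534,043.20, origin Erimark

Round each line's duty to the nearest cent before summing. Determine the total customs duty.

€213,155.86

Line 1 (E-275, Erimark, 1,849 kg, €74,607.15):
Base rate for E-275 is 18.5%.
E-275 has an FTA preferential rate, but origin Erimark is not Serena; base rate stands.
Additional duty on E-275 from Erimark: +61.5%. Applied ad valorem rate: 18.5% + 61.5% = 80%.
Duty = €74,607.15 × 80% = €59,685.72.
Line 2 (V-504, Erimark, 2,910 units, €534,043.20):
Base rate for V-504 is €7.96/unit.
Additional duty on V-504 from Erimark: +24.4% ad valorem. Applied ad valorem rate = 24.4%.
Duty = €534,043.20 × 24.4% + 2,910 × €7.96 = €153,470.14.
Total = €59,685.72 + €153,470.14 = €213,155.86.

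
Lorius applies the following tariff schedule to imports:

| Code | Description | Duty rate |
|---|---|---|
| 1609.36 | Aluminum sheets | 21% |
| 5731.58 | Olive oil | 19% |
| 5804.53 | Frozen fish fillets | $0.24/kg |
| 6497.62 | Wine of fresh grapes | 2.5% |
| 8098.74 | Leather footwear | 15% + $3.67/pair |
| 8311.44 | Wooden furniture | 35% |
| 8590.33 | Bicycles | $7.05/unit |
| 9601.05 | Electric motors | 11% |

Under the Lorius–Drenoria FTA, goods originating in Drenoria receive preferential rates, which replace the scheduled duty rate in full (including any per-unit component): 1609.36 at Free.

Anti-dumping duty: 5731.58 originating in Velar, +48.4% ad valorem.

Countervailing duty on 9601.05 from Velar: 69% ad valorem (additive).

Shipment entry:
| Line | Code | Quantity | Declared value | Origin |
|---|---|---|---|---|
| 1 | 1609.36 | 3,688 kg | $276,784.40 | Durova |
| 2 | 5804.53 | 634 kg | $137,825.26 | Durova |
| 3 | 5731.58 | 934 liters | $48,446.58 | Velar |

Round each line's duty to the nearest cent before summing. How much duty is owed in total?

$90,929.87

Line 1 (1609.36, Durova, 3,688 kg, $276,784.40):
Base rate for 1609.36 is 21%.
1609.36 has an FTA preferential rate, but origin Durova is not Drenoria; base rate stands.
Duty = $276,784.40 × 21% = $58,124.72.
Line 2 (5804.53, Durova, 634 kg, $137,825.26):
Base rate for 5804.53 is $0.24/kg.
Duty = 634 × $0.24 = $152.16.
Line 3 (5731.58, Velar, 934 liters, $48,446.58):
Base rate for 5731.58 is 19%.
Additional duty on 5731.58 from Velar: +48.4%. Applied ad valorem rate: 19% + 48.4% = 67.4%.
Duty = $48,446.58 × 67.4% = $32,652.99.
Total = $58,124.72 + $152.16 + $32,652.99 = $90,929.87.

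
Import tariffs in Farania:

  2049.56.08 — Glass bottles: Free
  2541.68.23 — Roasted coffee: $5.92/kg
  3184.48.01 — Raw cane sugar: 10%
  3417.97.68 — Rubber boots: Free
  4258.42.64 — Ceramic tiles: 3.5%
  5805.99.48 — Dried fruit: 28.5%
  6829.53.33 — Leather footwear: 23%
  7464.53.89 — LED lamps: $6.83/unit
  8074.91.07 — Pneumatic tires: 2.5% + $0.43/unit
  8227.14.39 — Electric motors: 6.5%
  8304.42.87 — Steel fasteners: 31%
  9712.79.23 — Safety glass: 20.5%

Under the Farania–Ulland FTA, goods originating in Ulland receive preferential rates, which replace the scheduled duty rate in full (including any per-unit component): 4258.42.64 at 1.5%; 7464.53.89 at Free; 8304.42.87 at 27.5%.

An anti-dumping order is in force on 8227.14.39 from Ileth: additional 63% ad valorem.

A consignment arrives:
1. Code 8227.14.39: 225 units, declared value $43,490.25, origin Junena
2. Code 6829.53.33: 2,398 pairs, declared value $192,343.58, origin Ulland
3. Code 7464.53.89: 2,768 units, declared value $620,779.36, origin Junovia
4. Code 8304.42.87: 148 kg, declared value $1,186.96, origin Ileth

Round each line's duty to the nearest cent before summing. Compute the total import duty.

$66,339.29

Line 1 (8227.14.39, Junena, 225 units, $43,490.25):
Base rate for 8227.14.39 is 6.5%.
The additional-duty order on 8227.14.39 targets Ileth, not Junena; it does not apply.
Duty = $43,490.25 × 6.5% = $2,826.87.
Line 2 (6829.53.33, Ulland, 2,398 pairs, $192,343.58):
Base rate for 6829.53.33 is 23%.
Origin Ulland is the FTA partner but 6829.53.33 is not on the preference list; base rate stands.
Duty = $192,343.58 × 23% = $44,239.02.
Line 3 (7464.53.89, Junovia, 2,768 units, $620,779.36):
Base rate for 7464.53.89 is $6.83/unit.
7464.53.89 has an FTA preferential rate, but origin Junovia is not Ulland; base rate stands.
Duty = 2,768 × $6.83 = $18,905.44.
Line 4 (8304.42.87, Ileth, 148 kg, $1,186.96):
Base rate for 8304.42.87 is 31%.
8304.42.87 has an FTA preferential rate, but origin Ileth is not Ulland; base rate stands.
Duty = $1,186.96 × 31% = $367.96.
Total = $2,826.87 + $44,239.02 + $18,905.44 + $367.96 = $66,339.29.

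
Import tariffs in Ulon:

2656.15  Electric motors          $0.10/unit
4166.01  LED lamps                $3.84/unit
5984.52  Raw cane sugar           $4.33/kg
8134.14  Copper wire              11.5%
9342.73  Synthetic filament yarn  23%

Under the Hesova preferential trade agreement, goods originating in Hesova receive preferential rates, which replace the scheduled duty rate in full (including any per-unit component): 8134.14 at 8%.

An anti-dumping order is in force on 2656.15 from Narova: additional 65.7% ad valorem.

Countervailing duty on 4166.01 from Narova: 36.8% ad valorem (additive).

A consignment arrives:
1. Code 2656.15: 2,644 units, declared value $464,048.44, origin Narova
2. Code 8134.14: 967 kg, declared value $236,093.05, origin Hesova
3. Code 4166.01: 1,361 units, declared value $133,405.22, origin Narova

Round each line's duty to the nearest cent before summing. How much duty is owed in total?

Line 1 (2656.15, Narova, 2,644 units, $464,048.44):
Base rate for 2656.15 is $0.10/unit.
Additional duty on 2656.15 from Narova: +65.7% ad valorem. Applied ad valorem rate = 65.7%.
Duty = $464,048.44 × 65.7% + 2,644 × $0.10 = $305,144.23.
Line 2 (8134.14, Hesova, 967 kg, $236,093.05):
Base rate for 8134.14 is 11.5%.
Origin Hesova qualifies under the Ulon–Hesova agreement and 8134.14 is covered: preferential rate 8% applies instead.
Duty = $236,093.05 × 8% = $18,887.44.
Line 3 (4166.01, Narova, 1,361 units, $133,405.22):
Base rate for 4166.01 is $3.84/unit.
Additional duty on 4166.01 from Narova: +36.8% ad valorem. Applied ad valorem rate = 36.8%.
Duty = $133,405.22 × 36.8% + 1,361 × $3.84 = $54,319.36.
Total = $305,144.23 + $18,887.44 + $54,319.36 = $378,351.03.

$378,351.03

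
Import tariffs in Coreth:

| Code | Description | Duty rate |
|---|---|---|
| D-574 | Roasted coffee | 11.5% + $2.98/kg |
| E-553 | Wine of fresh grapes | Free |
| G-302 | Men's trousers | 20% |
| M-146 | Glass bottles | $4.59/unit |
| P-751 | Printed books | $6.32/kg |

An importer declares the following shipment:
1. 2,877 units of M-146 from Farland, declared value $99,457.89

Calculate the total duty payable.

$13,205.43

Line 1 (M-146, Farland, 2,877 units, $99,457.89):
Base rate for M-146 is $4.59/unit.
Duty = 2,877 × $4.59 = $13,205.43.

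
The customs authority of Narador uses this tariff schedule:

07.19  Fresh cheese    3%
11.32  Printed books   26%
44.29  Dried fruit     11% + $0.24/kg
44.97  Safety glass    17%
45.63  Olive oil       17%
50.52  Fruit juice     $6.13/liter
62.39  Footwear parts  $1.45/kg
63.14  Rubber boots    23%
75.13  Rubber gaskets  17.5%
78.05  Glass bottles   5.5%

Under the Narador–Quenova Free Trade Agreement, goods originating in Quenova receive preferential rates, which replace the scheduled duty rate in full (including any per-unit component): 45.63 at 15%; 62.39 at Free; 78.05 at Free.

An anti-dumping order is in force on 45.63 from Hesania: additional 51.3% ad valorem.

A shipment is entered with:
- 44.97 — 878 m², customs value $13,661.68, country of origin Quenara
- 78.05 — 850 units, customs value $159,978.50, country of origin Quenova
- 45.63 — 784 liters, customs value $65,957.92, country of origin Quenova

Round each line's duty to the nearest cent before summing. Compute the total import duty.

Line 1 (44.97, Quenara, 878 m², $13,661.68):
Base rate for 44.97 is 17%.
Duty = $13,661.68 × 17% = $2,322.49.
Line 2 (78.05, Quenova, 850 units, $159,978.50):
Base rate for 78.05 is 5.5%.
Origin Quenova qualifies under the Narador–Quenova agreement and 78.05 is covered: preferential rate Free applies instead.
Duty = $159,978.50 × 0% = $0.00.
Line 3 (45.63, Quenova, 784 liters, $65,957.92):
Base rate for 45.63 is 17%.
Origin Quenova qualifies under the Narador–Quenova agreement and 45.63 is covered: preferential rate 15% applies instead.
The additional-duty order on 45.63 targets Hesania, not Quenova; it does not apply.
Duty = $65,957.92 × 15% = $9,893.69.
Total = $2,322.49 + $0.00 + $9,893.69 = $12,216.18.

$12,216.18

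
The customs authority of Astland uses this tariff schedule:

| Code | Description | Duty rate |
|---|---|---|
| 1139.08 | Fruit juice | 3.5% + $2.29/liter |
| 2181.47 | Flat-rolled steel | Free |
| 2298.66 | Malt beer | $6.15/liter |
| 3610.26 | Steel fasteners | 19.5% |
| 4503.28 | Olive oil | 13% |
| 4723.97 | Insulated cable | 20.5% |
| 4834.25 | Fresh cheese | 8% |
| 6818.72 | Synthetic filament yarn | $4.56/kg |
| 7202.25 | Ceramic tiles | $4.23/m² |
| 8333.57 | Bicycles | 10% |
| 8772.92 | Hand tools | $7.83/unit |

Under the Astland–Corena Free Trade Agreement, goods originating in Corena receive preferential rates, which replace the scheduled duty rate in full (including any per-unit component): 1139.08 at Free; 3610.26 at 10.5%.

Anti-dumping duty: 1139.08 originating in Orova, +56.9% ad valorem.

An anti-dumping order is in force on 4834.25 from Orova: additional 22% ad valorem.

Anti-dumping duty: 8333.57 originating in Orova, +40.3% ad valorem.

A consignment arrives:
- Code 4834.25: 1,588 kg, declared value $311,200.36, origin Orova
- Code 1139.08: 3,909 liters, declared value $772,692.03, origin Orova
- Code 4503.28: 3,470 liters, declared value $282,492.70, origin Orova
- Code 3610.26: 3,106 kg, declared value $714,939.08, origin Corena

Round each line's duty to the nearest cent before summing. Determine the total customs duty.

$680,810.36

Line 1 (4834.25, Orova, 1,588 kg, $311,200.36):
Base rate for 4834.25 is 8%.
Additional duty on 4834.25 from Orova: +22%. Applied ad valorem rate: 8% + 22% = 30%.
Duty = $311,200.36 × 30% = $93,360.11.
Line 2 (1139.08, Orova, 3,909 liters, $772,692.03):
Base rate for 1139.08 is 3.5% + $2.29/liter.
1139.08 has an FTA preferential rate, but origin Orova is not Corena; base rate stands.
Additional duty on 1139.08 from Orova: +56.9%. Applied ad valorem rate: 3.5% + 56.9% = 60.4%.
Duty = $772,692.03 × 60.4% + 3,909 × $2.29 = $475,657.60.
Line 3 (4503.28, Orova, 3,470 liters, $282,492.70):
Base rate for 4503.28 is 13%.
Duty = $282,492.70 × 13% = $36,724.05.
Line 4 (3610.26, Corena, 3,106 kg, $714,939.08):
Base rate for 3610.26 is 19.5%.
Origin Corena qualifies under the Astland–Corena agreement and 3610.26 is covered: preferential rate 10.5% applies instead.
Duty = $714,939.08 × 10.5% = $75,068.60.
Total = $93,360.11 + $475,657.60 + $36,724.05 + $75,068.60 = $680,810.36.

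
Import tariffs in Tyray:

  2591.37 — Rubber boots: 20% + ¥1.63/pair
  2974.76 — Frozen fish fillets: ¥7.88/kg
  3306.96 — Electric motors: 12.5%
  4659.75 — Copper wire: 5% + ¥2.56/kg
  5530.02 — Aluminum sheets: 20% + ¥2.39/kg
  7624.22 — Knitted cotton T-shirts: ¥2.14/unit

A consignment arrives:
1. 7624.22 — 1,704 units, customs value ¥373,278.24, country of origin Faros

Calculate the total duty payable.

Line 1 (7624.22, Faros, 1,704 units, ¥373,278.24):
Base rate for 7624.22 is ¥2.14/unit.
Duty = 1,704 × ¥2.14 = ¥3,646.56.

¥3,646.56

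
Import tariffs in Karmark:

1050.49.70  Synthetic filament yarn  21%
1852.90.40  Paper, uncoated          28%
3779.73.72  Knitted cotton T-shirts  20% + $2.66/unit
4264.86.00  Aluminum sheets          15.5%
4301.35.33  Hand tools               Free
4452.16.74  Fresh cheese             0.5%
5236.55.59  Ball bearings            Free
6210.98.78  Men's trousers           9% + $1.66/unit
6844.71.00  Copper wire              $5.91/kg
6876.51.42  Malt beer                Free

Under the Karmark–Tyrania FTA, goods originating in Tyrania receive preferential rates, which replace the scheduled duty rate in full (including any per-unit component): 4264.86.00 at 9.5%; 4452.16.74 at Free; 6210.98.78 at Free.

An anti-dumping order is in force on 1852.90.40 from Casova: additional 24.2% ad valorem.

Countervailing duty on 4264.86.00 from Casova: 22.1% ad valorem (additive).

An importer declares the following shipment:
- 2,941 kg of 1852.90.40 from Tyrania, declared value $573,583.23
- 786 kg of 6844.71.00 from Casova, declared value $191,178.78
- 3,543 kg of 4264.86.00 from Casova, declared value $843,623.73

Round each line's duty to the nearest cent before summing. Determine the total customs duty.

$482,451.08

Line 1 (1852.90.40, Tyrania, 2,941 kg, $573,583.23):
Base rate for 1852.90.40 is 28%.
Origin Tyrania is the FTA partner but 1852.90.40 is not on the preference list; base rate stands.
The additional-duty order on 1852.90.40 targets Casova, not Tyrania; it does not apply.
Duty = $573,583.23 × 28% = $160,603.30.
Line 2 (6844.71.00, Casova, 786 kg, $191,178.78):
Base rate for 6844.71.00 is $5.91/kg.
Duty = 786 × $5.91 = $4,645.26.
Line 3 (4264.86.00, Casova, 3,543 kg, $843,623.73):
Base rate for 4264.86.00 is 15.5%.
4264.86.00 has an FTA preferential rate, but origin Casova is not Tyrania; base rate stands.
Additional duty on 4264.86.00 from Casova: +22.1%. Applied ad valorem rate: 15.5% + 22.1% = 37.6%.
Duty = $843,623.73 × 37.6% = $317,202.52.
Total = $160,603.30 + $4,645.26 + $317,202.52 = $482,451.08.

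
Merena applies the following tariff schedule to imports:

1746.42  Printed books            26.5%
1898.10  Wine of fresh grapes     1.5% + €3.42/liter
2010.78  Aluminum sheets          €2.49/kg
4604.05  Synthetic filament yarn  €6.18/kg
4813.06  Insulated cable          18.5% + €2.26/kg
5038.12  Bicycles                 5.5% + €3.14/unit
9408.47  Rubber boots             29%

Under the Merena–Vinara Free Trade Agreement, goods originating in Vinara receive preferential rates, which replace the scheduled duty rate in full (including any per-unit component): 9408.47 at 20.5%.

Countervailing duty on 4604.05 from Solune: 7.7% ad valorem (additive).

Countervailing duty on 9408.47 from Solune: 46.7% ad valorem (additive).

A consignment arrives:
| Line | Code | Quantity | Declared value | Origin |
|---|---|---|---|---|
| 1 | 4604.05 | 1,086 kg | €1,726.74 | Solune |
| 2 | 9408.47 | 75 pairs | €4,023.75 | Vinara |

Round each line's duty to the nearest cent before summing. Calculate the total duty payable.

€7,669.31

Line 1 (4604.05, Solune, 1,086 kg, €1,726.74):
Base rate for 4604.05 is €6.18/kg.
Additional duty on 4604.05 from Solune: +7.7% ad valorem. Applied ad valorem rate = 7.7%.
Duty = €1,726.74 × 7.7% + 1,086 × €6.18 = €6,844.44.
Line 2 (9408.47, Vinara, 75 pairs, €4,023.75):
Base rate for 9408.47 is 29%.
Origin Vinara qualifies under the Merena–Vinara agreement and 9408.47 is covered: preferential rate 20.5% applies instead.
The additional-duty order on 9408.47 targets Solune, not Vinara; it does not apply.
Duty = €4,023.75 × 20.5% = €824.87.
Total = €6,844.44 + €824.87 = €7,669.31.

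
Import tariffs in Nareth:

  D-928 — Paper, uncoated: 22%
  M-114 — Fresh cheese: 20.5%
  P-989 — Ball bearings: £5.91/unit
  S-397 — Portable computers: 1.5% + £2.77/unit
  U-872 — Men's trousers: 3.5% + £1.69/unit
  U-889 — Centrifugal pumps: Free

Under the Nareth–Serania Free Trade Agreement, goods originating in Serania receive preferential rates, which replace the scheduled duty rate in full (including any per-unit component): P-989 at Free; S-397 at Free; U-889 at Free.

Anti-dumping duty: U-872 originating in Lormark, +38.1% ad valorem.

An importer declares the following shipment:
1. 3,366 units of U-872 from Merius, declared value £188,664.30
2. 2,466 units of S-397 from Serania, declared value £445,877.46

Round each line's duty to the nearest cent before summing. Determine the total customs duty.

Line 1 (U-872, Merius, 3,366 units, £188,664.30):
Base rate for U-872 is 3.5% + £1.69/unit.
The additional-duty order on U-872 targets Lormark, not Merius; it does not apply.
Duty = £188,664.30 × 3.5% + 3,366 × £1.69 = £12,291.79.
Line 2 (S-397, Serania, 2,466 units, £445,877.46):
Base rate for S-397 is 1.5% + £2.77/unit.
Origin Serania qualifies under the Nareth–Serania agreement and S-397 is covered: preferential rate Free applies instead.
Duty = £445,877.46 × 0% = £0.00.
Total = £12,291.79 + £0.00 = £12,291.79.

£12,291.79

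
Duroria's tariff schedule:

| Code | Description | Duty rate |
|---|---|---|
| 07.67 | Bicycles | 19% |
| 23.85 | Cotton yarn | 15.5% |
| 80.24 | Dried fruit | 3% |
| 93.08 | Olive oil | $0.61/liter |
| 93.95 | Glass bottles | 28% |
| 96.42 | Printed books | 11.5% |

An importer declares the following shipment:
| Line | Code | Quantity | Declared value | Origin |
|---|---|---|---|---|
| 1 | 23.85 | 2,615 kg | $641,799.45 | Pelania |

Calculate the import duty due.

$99,478.91

Line 1 (23.85, Pelania, 2,615 kg, $641,799.45):
Base rate for 23.85 is 15.5%.
Duty = $641,799.45 × 15.5% = $99,478.91.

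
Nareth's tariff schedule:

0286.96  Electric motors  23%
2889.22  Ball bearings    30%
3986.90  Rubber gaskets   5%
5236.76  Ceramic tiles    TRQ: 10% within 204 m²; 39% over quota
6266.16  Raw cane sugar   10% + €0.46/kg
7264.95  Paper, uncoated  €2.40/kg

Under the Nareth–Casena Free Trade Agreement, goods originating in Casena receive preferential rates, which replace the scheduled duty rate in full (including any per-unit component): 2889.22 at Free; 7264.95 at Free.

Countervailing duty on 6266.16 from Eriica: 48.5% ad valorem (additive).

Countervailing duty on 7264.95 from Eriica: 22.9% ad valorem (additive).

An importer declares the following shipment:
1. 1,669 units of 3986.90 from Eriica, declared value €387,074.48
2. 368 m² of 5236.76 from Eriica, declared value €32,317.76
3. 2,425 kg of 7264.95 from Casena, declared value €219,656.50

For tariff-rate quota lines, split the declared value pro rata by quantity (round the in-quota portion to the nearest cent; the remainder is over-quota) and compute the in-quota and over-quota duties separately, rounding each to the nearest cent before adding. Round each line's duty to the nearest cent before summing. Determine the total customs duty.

Line 1 (3986.90, Eriica, 1,669 units, €387,074.48):
Base rate for 3986.90 is 5%.
Duty = €387,074.48 × 5% = €19,353.72.
Line 2 (5236.76, Eriica, 368 m², €32,317.76):
Code 5236.76 is under a tariff-rate quota (threshold 204 m²). In-quota: 204 m² at 10%; over-quota: 164 m² at 39%.
Pro-rata value split: in-quota = €32,317.76 × 204/368 = €17,915.28; over-quota = €32,317.76 − €17,915.28 = €14,402.48.
In-quota duty = €17,915.28 × 10% = €1,791.53. Over-quota duty = €14,402.48 × 39% = €5,616.97.
Line duty = €1,791.53 + €5,616.97 = €7,408.50.
Line 3 (7264.95, Casena, 2,425 kg, €219,656.50):
Base rate for 7264.95 is €2.40/kg.
Origin Casena qualifies under the Nareth–Casena agreement and 7264.95 is covered: preferential rate Free applies instead.
The additional-duty order on 7264.95 targets Eriica, not Casena; it does not apply.
Duty = €219,656.50 × 0% = €0.00.
Total = €19,353.72 + €7,408.50 + €0.00 = €26,762.22.

€26,762.22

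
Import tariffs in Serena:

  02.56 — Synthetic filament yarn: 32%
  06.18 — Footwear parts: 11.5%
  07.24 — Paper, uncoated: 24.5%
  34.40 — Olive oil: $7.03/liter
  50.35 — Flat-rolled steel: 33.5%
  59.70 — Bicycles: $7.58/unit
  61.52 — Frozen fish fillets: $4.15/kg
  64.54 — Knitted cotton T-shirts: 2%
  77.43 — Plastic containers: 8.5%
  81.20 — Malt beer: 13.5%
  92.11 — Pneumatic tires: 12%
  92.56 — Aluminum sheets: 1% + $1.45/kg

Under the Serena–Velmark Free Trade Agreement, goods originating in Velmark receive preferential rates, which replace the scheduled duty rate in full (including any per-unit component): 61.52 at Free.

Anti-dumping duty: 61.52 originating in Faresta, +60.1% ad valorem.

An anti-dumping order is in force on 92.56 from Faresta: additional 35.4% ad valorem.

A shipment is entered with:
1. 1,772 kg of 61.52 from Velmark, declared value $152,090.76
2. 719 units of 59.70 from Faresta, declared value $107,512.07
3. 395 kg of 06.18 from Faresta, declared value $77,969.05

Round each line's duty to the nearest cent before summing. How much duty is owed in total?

Line 1 (61.52, Velmark, 1,772 kg, $152,090.76):
Base rate for 61.52 is $4.15/kg.
Origin Velmark qualifies under the Serena–Velmark agreement and 61.52 is covered: preferential rate Free applies instead.
The additional-duty order on 61.52 targets Faresta, not Velmark; it does not apply.
Duty = $152,090.76 × 0% = $0.00.
Line 2 (59.70, Faresta, 719 units, $107,512.07):
Base rate for 59.70 is $7.58/unit.
Duty = 719 × $7.58 = $5,450.02.
Line 3 (06.18, Faresta, 395 kg, $77,969.05):
Base rate for 06.18 is 11.5%.
Duty = $77,969.05 × 11.5% = $8,966.44.
Total = $0.00 + $5,450.02 + $8,966.44 = $14,416.46.

$14,416.46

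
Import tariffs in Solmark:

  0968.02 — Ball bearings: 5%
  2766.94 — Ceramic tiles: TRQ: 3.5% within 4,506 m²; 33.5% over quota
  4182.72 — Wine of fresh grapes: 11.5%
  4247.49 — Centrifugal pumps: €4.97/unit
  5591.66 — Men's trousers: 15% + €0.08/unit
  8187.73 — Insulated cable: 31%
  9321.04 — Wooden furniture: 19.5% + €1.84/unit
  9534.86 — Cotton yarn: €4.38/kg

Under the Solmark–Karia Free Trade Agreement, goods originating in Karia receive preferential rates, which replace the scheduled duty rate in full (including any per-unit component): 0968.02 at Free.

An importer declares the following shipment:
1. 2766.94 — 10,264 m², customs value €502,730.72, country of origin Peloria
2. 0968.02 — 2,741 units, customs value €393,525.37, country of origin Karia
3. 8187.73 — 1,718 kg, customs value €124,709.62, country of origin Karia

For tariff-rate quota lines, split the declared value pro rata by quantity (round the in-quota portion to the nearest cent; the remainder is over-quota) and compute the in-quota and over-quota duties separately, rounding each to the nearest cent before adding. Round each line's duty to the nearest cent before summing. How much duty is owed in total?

Line 1 (2766.94, Peloria, 10,264 m², €502,730.72):
Code 2766.94 is under a tariff-rate quota (threshold 4,506 m²). In-quota: 4,506 m² at 3.5%; over-quota: 5,758 m² at 33.5%.
Pro-rata value split: in-quota = €502,730.72 × 4,506/10,264 = €220,703.88; over-quota = €502,730.72 − €220,703.88 = €282,026.84.
In-quota duty = €220,703.88 × 3.5% = €7,724.64. Over-quota duty = €282,026.84 × 33.5% = €94,478.99.
Line duty = €7,724.64 + €94,478.99 = €102,203.63.
Line 2 (0968.02, Karia, 2,741 units, €393,525.37):
Base rate for 0968.02 is 5%.
Origin Karia qualifies under the Solmark–Karia agreement and 0968.02 is covered: preferential rate Free applies instead.
Duty = €393,525.37 × 0% = €0.00.
Line 3 (8187.73, Karia, 1,718 kg, €124,709.62):
Base rate for 8187.73 is 31%.
Origin Karia is the FTA partner but 8187.73 is not on the preference list; base rate stands.
Duty = €124,709.62 × 31% = €38,659.98.
Total = €102,203.63 + €0.00 + €38,659.98 = €140,863.61.

€140,863.61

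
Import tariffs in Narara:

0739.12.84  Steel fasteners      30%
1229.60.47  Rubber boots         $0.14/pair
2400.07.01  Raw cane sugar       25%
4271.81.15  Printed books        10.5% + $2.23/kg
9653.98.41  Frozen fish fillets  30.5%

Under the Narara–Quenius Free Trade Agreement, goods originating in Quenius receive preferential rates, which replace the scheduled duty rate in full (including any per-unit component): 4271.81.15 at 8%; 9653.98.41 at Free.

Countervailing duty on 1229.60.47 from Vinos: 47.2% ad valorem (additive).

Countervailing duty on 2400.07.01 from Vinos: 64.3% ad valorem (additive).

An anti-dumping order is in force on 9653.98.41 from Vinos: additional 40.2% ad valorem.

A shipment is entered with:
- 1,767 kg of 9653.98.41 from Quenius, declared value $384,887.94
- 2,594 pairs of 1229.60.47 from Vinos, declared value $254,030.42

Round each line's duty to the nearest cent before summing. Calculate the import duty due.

$120,265.52

Line 1 (9653.98.41, Quenius, 1,767 kg, $384,887.94):
Base rate for 9653.98.41 is 30.5%.
Origin Quenius qualifies under the Narara–Quenius agreement and 9653.98.41 is covered: preferential rate Free applies instead.
The additional-duty order on 9653.98.41 targets Vinos, not Quenius; it does not apply.
Duty = $384,887.94 × 0% = $0.00.
Line 2 (1229.60.47, Vinos, 2,594 pairs, $254,030.42):
Base rate for 1229.60.47 is $0.14/pair.
Additional duty on 1229.60.47 from Vinos: +47.2% ad valorem. Applied ad valorem rate = 47.2%.
Duty = $254,030.42 × 47.2% + 2,594 × $0.14 = $120,265.52.
Total = $0.00 + $120,265.52 = $120,265.52.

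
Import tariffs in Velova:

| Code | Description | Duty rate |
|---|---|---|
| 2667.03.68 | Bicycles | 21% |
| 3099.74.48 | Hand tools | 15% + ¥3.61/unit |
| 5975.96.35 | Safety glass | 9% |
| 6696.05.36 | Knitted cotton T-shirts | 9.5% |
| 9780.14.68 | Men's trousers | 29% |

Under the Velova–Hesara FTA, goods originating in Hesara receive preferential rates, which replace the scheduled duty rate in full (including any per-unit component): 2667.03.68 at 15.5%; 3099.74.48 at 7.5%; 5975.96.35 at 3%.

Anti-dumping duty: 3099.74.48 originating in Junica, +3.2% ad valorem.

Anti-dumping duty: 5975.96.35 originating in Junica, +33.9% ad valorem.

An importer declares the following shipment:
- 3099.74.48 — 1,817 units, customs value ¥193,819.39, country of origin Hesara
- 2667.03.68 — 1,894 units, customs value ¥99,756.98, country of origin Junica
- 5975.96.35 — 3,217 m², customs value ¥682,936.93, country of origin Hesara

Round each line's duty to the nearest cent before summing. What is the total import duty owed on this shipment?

¥55,973.53

Line 1 (3099.74.48, Hesara, 1,817 units, ¥193,819.39):
Base rate for 3099.74.48 is 15% + ¥3.61/unit.
Origin Hesara qualifies under the Velova–Hesara agreement and 3099.74.48 is covered: preferential rate 7.5% applies instead.
The additional-duty order on 3099.74.48 targets Junica, not Hesara; it does not apply.
Duty = ¥193,819.39 × 7.5% = ¥14,536.45.
Line 2 (2667.03.68, Junica, 1,894 units, ¥99,756.98):
Base rate for 2667.03.68 is 21%.
2667.03.68 has an FTA preferential rate, but origin Junica is not Hesara; base rate stands.
Duty = ¥99,756.98 × 21% = ¥20,948.97.
Line 3 (5975.96.35, Hesara, 3,217 m², ¥682,936.93):
Base rate for 5975.96.35 is 9%.
Origin Hesara qualifies under the Velova–Hesara agreement and 5975.96.35 is covered: preferential rate 3% applies instead.
The additional-duty order on 5975.96.35 targets Junica, not Hesara; it does not apply.
Duty = ¥682,936.93 × 3% = ¥20,488.11.
Total = ¥14,536.45 + ¥20,948.97 + ¥20,488.11 = ¥55,973.53.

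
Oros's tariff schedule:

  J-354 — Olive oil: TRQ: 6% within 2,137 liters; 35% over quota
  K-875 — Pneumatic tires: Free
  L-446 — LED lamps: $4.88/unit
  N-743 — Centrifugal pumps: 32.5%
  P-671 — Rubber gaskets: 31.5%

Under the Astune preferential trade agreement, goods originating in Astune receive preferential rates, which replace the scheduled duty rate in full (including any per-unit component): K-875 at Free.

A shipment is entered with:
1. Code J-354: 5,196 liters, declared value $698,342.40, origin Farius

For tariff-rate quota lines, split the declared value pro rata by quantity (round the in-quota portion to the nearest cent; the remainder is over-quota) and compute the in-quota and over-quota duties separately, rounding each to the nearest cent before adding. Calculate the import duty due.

Line 1 (J-354, Farius, 5,196 liters, $698,342.40):
Code J-354 is under a tariff-rate quota (threshold 2,137 liters). In-quota: 2,137 liters at 6%; over-quota: 3,059 liters at 35%.
Pro-rata value split: in-quota = $698,342.40 × 2,137/5,196 = $287,212.80; over-quota = $698,342.40 − $287,212.80 = $411,129.60.
In-quota duty = $287,212.80 × 6% = $17,232.77. Over-quota duty = $411,129.60 × 35% = $143,895.36.
Line duty = $17,232.77 + $143,895.36 = $161,128.13.

$161,128.13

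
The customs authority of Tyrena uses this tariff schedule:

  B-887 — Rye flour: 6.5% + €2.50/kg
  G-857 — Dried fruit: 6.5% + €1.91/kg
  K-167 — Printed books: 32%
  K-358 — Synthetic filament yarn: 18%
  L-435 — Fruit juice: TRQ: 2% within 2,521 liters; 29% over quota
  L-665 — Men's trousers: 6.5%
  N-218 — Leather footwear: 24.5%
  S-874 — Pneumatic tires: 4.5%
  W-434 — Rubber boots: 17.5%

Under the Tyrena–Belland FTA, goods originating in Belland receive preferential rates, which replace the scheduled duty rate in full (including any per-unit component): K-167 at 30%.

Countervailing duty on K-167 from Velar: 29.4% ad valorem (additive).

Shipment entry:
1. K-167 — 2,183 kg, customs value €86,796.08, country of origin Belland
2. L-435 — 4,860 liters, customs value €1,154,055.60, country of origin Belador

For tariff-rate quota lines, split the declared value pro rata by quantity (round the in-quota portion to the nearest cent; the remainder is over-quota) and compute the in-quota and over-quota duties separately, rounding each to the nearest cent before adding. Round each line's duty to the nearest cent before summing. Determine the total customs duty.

Line 1 (K-167, Belland, 2,183 kg, €86,796.08):
Base rate for K-167 is 32%.
Origin Belland qualifies under the Tyrena–Belland agreement and K-167 is covered: preferential rate 30% applies instead.
The additional-duty order on K-167 targets Velar, not Belland; it does not apply.
Duty = €86,796.08 × 30% = €26,038.82.
Line 2 (L-435, Belador, 4,860 liters, €1,154,055.60):
Code L-435 is under a tariff-rate quota (threshold 2,521 liters). In-quota: 2,521 liters at 2%; over-quota: 2,339 liters at 29%.
Pro-rata value split: in-quota = €1,154,055.60 × 2,521/4,860 = €598,636.66; over-quota = €1,154,055.60 − €598,636.66 = €555,418.94.
In-quota duty = €598,636.66 × 2% = €11,972.73. Over-quota duty = €555,418.94 × 29% = €161,071.49.
Line duty = €11,972.73 + €161,071.49 = €173,044.22.
Total = €26,038.82 + €173,044.22 = €199,083.04.

€199,083.04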